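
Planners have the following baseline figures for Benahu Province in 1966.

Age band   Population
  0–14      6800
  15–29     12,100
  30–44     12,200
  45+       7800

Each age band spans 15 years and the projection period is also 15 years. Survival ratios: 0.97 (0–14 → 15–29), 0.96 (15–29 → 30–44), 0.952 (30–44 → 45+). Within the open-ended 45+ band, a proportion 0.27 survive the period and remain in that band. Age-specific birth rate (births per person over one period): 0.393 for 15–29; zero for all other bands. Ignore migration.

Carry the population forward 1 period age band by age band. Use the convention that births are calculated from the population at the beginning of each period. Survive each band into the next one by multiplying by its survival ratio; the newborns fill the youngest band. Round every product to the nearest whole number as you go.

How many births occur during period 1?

Let group 1 be 0–14 through group 4 = 45+.
[period 1]
Births: 12100 × 0.393 = 4755
Group 2: 6800 × 0.97 = 6596
Group 3: 12100 × 0.96 = 11616
Group 4: 12200 × 0.952 + 7800 × 0.27 = 11614 + 2106 = 13720
→ [4755, 6596, 11616, 13720]

4755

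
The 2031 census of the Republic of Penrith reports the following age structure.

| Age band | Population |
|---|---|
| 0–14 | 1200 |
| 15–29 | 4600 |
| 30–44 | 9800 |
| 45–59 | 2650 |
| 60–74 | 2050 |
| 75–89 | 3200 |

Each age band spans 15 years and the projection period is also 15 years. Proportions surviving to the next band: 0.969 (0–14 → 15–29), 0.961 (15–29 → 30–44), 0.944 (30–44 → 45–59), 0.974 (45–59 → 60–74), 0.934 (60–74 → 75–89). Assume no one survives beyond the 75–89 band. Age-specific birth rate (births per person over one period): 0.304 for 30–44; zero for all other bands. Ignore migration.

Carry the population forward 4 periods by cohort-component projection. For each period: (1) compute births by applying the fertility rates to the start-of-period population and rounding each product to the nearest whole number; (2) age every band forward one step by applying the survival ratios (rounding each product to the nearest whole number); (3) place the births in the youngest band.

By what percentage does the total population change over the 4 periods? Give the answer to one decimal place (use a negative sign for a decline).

-58.0

Numbering the groups 1..6 from youngest to oldest:
After projecting period 1:
Births: 9800 * 0.304 = 2979
Group 2: 1200 * 0.969 = 1163
Group 3: 4600 * 0.961 = 4421
Group 4: 9800 * 0.944 = 9251
Group 5: 2650 * 0.974 = 2581
Group 6: 2050 * 0.934 = 1915
Giving 2979 / 1163 / 4421 / 9251 / 2581 / 1915.
After projecting period 2:
Births: 4421 * 0.304 = 1344
Group 2: 2979 * 0.969 = 2887
Group 3: 1163 * 0.961 = 1118
Group 4: 4421 * 0.944 = 4173
Group 5: 9251 * 0.974 = 9010
Group 6: 2581 * 0.934 = 2411
Giving 1344 / 2887 / 1118 / 4173 / 9010 / 2411.
After projecting period 3:
Births: 1118 * 0.304 = 340
Group 2: 1344 * 0.969 = 1302
Group 3: 2887 * 0.961 = 2774
Group 4: 1118 * 0.944 = 1055
Group 5: 4173 * 0.974 = 4065
Group 6: 9010 * 0.934 = 8415
Giving 340 / 1302 / 2774 / 1055 / 4065 / 8415.
After projecting period 4:
Births: 2774 * 0.304 = 843
Group 2: 340 * 0.969 = 329
Group 3: 1302 * 0.961 = 1251
Group 4: 2774 * 0.944 = 2619
Group 5: 1055 * 0.974 = 1028
Group 6: 4065 * 0.934 = 3797
Giving 843 / 329 / 1251 / 2619 / 1028 / 3797.
Total: 23500 → 9867; change = -13633; percentage change = -58.0%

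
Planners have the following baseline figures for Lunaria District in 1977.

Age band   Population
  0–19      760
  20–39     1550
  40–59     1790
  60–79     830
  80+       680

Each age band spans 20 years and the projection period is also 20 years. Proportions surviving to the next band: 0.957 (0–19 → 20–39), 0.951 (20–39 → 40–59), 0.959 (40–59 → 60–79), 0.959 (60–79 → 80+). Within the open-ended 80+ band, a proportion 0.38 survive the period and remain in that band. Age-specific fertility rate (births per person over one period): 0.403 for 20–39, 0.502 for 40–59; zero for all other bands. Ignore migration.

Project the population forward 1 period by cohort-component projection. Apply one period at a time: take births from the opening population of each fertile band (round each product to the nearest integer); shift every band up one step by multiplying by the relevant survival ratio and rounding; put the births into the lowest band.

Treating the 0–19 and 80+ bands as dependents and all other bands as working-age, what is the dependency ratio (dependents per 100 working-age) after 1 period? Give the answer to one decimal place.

65.8

After projecting period 1:
Births: 1550 × 0.403 = 625, 1790 × 0.502 = 899 → total 1524
20–39: 760 × 0.957 = 727
40–59: 1550 × 0.951 = 1474
60–79: 1790 × 0.959 = 1717
80+: 830 × 0.959 + 680 × 0.38 = 796 + 258 = 1054
End of period: [1524, 727, 1474, 1717, 1054]
Dependents (band 0–19 + band 80+) = 1524 + 1054 = 2578; working-age = 3918; ratio = 2578/3918 × 100 = 65.8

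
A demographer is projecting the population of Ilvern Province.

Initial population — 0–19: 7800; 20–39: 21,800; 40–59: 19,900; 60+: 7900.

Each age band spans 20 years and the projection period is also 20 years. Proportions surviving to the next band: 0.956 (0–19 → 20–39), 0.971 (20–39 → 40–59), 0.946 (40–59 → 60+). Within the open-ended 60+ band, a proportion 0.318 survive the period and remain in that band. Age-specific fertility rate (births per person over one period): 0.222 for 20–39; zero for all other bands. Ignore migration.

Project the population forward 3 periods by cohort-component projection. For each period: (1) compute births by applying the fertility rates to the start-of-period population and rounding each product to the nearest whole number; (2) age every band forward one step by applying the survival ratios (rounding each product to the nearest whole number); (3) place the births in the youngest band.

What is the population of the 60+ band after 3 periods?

(Bands numbered youngest = 1 to oldest = 4.)
— Period 1 —
Births: 21800 × 0.222 = 4840
Band 2: 7800 × 0.956 = 7457
Band 3: 21800 × 0.971 = 21168
Band 4: 19900 × 0.946 + 7900 × 0.318 = 18825 + 2512 = 21337
→ [4840, 7457, 21168, 21337]
— Period 2 —
Births: 7457 × 0.222 = 1655
Band 2: 4840 × 0.956 = 4627
Band 3: 7457 × 0.971 = 7241
Band 4: 21168 × 0.946 + 21337 × 0.318 = 20025 + 6785 = 26810
→ [1655, 4627, 7241, 26810]
— Period 3 —
Births: 4627 × 0.222 = 1027
Band 2: 1655 × 0.956 = 1582
Band 3: 4627 × 0.971 = 4493
Band 4: 7241 × 0.946 + 26810 × 0.318 = 6850 + 8526 = 15376
→ [1027, 1582, 4493, 15376]

15376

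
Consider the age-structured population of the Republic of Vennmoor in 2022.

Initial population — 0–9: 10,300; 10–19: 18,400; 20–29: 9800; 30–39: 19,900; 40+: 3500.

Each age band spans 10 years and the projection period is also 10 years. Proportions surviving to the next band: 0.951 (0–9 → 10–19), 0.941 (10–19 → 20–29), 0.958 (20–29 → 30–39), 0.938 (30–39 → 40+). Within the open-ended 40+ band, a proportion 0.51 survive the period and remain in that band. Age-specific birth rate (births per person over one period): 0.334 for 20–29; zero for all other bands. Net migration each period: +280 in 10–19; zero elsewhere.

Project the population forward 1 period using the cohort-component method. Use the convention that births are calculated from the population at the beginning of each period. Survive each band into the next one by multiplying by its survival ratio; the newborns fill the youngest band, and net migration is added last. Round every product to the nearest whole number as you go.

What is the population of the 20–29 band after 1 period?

17314

Call the groups 1 to 5, youngest first.
— Period 1 —
Births: 9800 * 0.334 = 3273
Group 2: 10300 * 0.951 = 9795
Group 3: 18400 * 0.941 = 17314
Group 4: 9800 * 0.958 = 9388
Group 5: 19900 * 0.938 + 3500 * 0.51 = 18666 + 1785 = 20451
Net migration: Group 2 + 280 → 10075
→ [3273, 10075, 17314, 9388, 20451]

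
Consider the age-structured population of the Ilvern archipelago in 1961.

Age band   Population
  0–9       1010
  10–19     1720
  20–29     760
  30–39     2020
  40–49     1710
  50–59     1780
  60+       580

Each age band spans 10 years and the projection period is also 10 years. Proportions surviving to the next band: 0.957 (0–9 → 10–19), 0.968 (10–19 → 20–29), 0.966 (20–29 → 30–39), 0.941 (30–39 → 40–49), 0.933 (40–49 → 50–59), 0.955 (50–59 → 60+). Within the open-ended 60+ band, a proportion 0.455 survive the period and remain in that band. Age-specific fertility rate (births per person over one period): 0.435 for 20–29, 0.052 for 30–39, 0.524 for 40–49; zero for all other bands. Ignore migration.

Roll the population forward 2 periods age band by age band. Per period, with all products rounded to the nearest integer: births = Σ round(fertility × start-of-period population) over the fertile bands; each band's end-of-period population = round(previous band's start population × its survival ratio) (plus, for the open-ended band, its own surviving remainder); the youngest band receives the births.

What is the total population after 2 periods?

10459

Let group 1 be 0–9 through group 7 = 60+.
— Period 1 —
Births: 760 * 0.435 = 331, 2020 * 0.052 = 105, 1710 * 0.524 = 896 → 1332
Group 2: 1010 * 0.957 = 967
Group 3: 1720 * 0.968 = 1665
Group 4: 760 * 0.966 = 734
Group 5: 2020 * 0.941 = 1901
Group 6: 1710 * 0.933 = 1595
Group 7: 1780 * 0.955 + 580 * 0.455 = 1700 + 264 = 1964
End of period: [1332, 967, 1665, 734, 1901, 1595, 1964]
— Period 2 —
Births: 1665 * 0.435 = 724, 734 * 0.052 = 38, 1901 * 0.524 = 996 → 1758
Group 2: 1332 * 0.957 = 1275
Group 3: 967 * 0.968 = 936
Group 4: 1665 * 0.966 = 1608
Group 5: 734 * 0.941 = 691
Group 6: 1901 * 0.933 = 1774
Group 7: 1595 * 0.955 + 1964 * 0.455 = 1523 + 894 = 2417
End of period: [1758, 1275, 936, 1608, 691, 1774, 2417]
Total after period 2: 1758 + 1275 + 936 + 1608 + 691 + 1774 + 2417 = 10459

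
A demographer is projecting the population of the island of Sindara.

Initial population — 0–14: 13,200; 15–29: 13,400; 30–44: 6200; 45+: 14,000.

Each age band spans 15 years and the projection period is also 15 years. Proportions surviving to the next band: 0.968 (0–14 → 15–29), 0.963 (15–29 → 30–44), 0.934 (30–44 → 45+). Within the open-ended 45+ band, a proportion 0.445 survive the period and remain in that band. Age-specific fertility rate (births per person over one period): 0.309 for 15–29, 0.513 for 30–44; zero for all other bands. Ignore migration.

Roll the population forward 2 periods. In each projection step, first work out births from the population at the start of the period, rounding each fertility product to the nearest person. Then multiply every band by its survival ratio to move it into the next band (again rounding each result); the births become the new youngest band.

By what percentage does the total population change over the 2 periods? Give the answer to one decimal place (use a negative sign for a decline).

1.2

— Period 1 —
Births: 13400 × 0.309 = 4141 ; 6200 × 0.513 = 3181 → total 7322
15–29: 13200 × 0.968 = 12778
30–44: 13400 × 0.963 = 12904
45+: 6200 × 0.934 + 14000 × 0.445 = 5791 + 6230 = 12021
Giving 7322 / 12778 / 12904 / 12021.
— Period 2 —
Births: 12778 × 0.309 = 3948 ; 12904 × 0.513 = 6620 → total 10568
15–29: 7322 × 0.968 = 7088
30–44: 12778 × 0.963 = 12305
45+: 12904 × 0.934 + 12021 × 0.445 = 12052 + 5349 = 17401
Giving 10568 / 7088 / 12305 / 17401.
Total: 46800 → 47362; change = 562; percentage change = 1.2%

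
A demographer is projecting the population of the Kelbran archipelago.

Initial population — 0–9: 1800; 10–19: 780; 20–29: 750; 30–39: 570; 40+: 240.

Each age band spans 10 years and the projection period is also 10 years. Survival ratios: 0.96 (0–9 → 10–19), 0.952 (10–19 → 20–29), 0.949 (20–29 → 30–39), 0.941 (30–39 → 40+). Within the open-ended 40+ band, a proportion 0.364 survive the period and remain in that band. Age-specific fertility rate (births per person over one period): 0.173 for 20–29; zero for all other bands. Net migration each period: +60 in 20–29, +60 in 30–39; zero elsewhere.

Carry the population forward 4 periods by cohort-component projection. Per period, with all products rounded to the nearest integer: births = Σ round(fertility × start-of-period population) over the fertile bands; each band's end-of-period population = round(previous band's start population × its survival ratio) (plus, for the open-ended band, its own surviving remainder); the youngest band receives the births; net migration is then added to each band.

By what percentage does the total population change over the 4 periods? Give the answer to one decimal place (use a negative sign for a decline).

Period 1.
Births: 750 × 0.173 = 130
10–19: 1800 × 0.96 = 1728
20–29: 780 × 0.952 = 743
30–39: 750 × 0.949 = 712
40+: 570 × 0.941 + 240 × 0.364 = 536 + 87 = 623
Net migration: 20–29 + 60 → 803; 30–39 + 60 → 772
Giving 130 / 1728 / 803 / 772 / 623.
Period 2.
Births: 803 × 0.173 = 139
10–19: 130 × 0.96 = 125
20–29: 1728 × 0.952 = 1645
30–39: 803 × 0.949 = 762
40+: 772 × 0.941 + 623 × 0.364 = 726 + 227 = 953
Net migration: 20–29 + 60 → 1705; 30–39 + 60 → 822
Giving 139 / 125 / 1705 / 822 / 953.
Period 3.
Births: 1705 × 0.173 = 295
10–19: 139 × 0.96 = 133
20–29: 125 × 0.952 = 119
30–39: 1705 × 0.949 = 1618
40+: 822 × 0.941 + 953 × 0.364 = 774 + 347 = 1121
Net migration: 20–29 + 60 → 179; 30–39 + 60 → 1678
Giving 295 / 133 / 179 / 1678 / 1121.
Period 4.
Births: 179 × 0.173 = 31
10–19: 295 × 0.96 = 283
20–29: 133 × 0.952 = 127
30–39: 179 × 0.949 = 170
40+: 1678 × 0.941 + 1121 × 0.364 = 1579 + 408 = 1987
Net migration: 20–29 + 60 → 187; 30–39 + 60 → 230
Giving 31 / 283 / 187 / 230 / 1987.
Total: 4140 → 2718; change = -1422; percentage change = -34.3%

-34.3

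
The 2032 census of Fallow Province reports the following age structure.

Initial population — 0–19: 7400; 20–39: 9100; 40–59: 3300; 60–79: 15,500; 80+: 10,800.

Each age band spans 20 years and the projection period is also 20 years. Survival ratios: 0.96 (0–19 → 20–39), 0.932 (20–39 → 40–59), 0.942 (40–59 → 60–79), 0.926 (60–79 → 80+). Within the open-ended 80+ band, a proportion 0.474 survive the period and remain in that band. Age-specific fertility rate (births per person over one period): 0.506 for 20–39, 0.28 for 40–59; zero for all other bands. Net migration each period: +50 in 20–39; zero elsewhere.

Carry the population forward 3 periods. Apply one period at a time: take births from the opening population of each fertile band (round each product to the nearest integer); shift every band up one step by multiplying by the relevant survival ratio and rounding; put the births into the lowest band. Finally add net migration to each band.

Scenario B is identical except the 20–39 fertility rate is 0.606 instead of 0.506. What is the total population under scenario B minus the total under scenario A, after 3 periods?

2565

Let group 1 be 0–19 through group 5 = 80+.
Period 1:
Births: 9100 * 0.506 = 4605  |  3300 * 0.28 = 924 — total 5529
Group 2: 7400 * 0.96 = 7104
Group 3: 9100 * 0.932 = 8481
Group 4: 3300 * 0.942 = 3109
Group 5: 15500 * 0.926 + 10800 * 0.474 = 14353 + 5119 = 19472
Net migration: Group 2 + 50 → 7154
Population now: 0–19=5529, 20–39=7154, 40–59=8481, 60–79=3109, 80+=19472
Period 2:
Births: 7154 * 0.506 = 3620  |  8481 * 0.28 = 2375 — total 5995
Group 2: 5529 * 0.96 = 5308
Group 3: 7154 * 0.932 = 6668
Group 4: 8481 * 0.942 = 7989
Group 5: 3109 * 0.926 + 19472 * 0.474 = 2879 + 9230 = 12109
Net migration: Group 2 + 50 → 5358
Population now: 0–19=5995, 20–39=5358, 40–59=6668, 60–79=7989, 80+=12109
Period 3:
Births: 5358 * 0.506 = 2711  |  6668 * 0.28 = 1867 — total 4578
Group 2: 5995 * 0.96 = 5755
Group 3: 5358 * 0.932 = 4994
Group 4: 6668 * 0.942 = 6281
Group 5: 7989 * 0.926 + 12109 * 0.474 = 7398 + 5740 = 13138
Net migration: Group 2 + 50 → 5805
Population now: 0–19=4578, 20–39=5805, 40–59=4994, 60–79=6281, 80+=13138
Scenario A total after 3 periods: 34796
Scenario B projection —
Period 1:
Births: 9100 * 0.606 = 5515  |  3300 * 0.28 = 924 — total 6439
Group 2: 7400 * 0.96 = 7104
Group 3: 9100 * 0.932 = 8481
Group 4: 3300 * 0.942 = 3109
Group 5: 15500 * 0.926 + 10800 * 0.474 = 14353 + 5119 = 19472
Net migration: Group 2 + 50 → 7154
Population now: 0–19=6439, 20–39=7154, 40–59=8481, 60–79=3109, 80+=19472
Period 2:
Births: 7154 * 0.606 = 4335  |  8481 * 0.28 = 2375 — total 6710
Group 2: 6439 * 0.96 = 6181
Group 3: 7154 * 0.932 = 6668
Group 4: 8481 * 0.942 = 7989
Group 5: 3109 * 0.926 + 19472 * 0.474 = 2879 + 9230 = 12109
Net migration: Group 2 + 50 → 6231
Population now: 0–19=6710, 20–39=6231, 40–59=6668, 60–79=7989, 80+=12109
Period 3:
Births: 6231 * 0.606 = 3776  |  6668 * 0.28 = 1867 — total 5643
Group 2: 6710 * 0.96 = 6442
Group 3: 6231 * 0.932 = 5807
Group 4: 6668 * 0.942 = 6281
Group 5: 7989 * 0.926 + 12109 * 0.474 = 7398 + 5740 = 13138
Net migration: Group 2 + 50 → 6492
Population now: 0–19=5643, 20–39=6492, 40–59=5807, 60–79=6281, 80+=13138
Scenario B total after 3 periods: 37361
Difference B − A = 37361 − 34796 = 2565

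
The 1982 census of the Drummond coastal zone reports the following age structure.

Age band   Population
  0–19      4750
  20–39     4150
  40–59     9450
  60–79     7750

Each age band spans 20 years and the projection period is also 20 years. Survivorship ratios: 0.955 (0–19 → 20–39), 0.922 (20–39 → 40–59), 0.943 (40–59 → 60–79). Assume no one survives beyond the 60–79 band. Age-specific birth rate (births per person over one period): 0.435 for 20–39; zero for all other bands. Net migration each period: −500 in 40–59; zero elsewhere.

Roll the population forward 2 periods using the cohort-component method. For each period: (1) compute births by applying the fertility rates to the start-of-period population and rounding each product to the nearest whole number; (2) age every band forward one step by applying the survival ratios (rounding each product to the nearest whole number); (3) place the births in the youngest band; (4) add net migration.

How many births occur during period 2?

Period 1:
Births: 4150 × 0.435 = 1805
20–39: 4750 × 0.955 = 4536
40–59: 4150 × 0.922 = 3826
60–79: 9450 × 0.943 = 8911
Net migration: 40–59 − 500 → 3326
Giving 1805 / 4536 / 3326 / 8911.
Period 2:
Births: 4536 × 0.435 = 1973
20–39: 1805 × 0.955 = 1724
40–59: 4536 × 0.922 = 4182
60–79: 3326 × 0.943 = 3136
Net migration: 40–59 − 500 → 3682
Giving 1973 / 1724 / 3682 / 3136.

1973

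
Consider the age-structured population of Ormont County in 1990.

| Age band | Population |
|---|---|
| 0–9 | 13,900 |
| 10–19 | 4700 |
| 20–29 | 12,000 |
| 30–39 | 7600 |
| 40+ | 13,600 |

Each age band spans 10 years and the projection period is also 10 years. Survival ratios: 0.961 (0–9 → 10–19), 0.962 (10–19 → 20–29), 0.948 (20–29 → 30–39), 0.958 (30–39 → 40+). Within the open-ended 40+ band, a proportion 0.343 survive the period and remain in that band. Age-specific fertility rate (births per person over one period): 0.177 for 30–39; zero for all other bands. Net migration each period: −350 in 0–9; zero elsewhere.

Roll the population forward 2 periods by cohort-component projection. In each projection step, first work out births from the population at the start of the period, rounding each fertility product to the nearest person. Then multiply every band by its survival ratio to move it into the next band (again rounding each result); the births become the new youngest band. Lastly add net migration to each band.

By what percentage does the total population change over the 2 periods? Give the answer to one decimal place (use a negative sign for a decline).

— Period 1 —
Births: 7600 × 0.177 = 1345
10–19: 13900 × 0.961 = 13358
20–29: 4700 × 0.962 = 4521
30–39: 12000 × 0.948 = 11376
40+: 7600 × 0.958 + 13600 × 0.343 = 7281 + 4665 = 11946
Net migration: 0–9 − 350 → 995
End of period: [995, 13358, 4521, 11376, 11946]
— Period 2 —
Births: 11376 × 0.177 = 2014
10–19: 995 × 0.961 = 956
20–29: 13358 × 0.962 = 12850
30–39: 4521 × 0.948 = 4286
40+: 11376 × 0.958 + 11946 × 0.343 = 10898 + 4097 = 14995
Net migration: 0–9 − 350 → 1664
End of period: [1664, 956, 12850, 4286, 14995]
Total: 51800 → 34751; change = -17049; percentage change = -32.9%

-32.9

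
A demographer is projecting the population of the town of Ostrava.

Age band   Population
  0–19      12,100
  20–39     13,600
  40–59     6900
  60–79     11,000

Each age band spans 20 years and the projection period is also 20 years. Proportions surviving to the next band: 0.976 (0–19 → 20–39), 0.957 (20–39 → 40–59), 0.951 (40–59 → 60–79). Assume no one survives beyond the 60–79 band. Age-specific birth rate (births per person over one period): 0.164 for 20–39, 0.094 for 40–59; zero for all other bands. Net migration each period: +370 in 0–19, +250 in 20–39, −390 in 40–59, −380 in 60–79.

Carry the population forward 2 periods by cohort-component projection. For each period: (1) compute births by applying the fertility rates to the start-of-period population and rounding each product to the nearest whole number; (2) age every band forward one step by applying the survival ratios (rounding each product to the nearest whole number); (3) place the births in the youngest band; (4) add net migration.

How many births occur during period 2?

3165

Let band 1 be 0–19 through band 4 = 60–79.
After projecting period 1:
Births: 13600 * 0.164 = 2230, 6900 * 0.094 = 649 — total 2879
Band 2: 12100 * 0.976 = 11810
Band 3: 13600 * 0.957 = 13015
Band 4: 6900 * 0.951 = 6562
Net migration: Band 1 + 370 → 3249; Band 2 + 250 → 12060; Band 3 − 390 → 12625; Band 4 − 380 → 6182
Population now: 0–19=3249, 20–39=12060, 40–59=12625, 60–79=6182
After projecting period 2:
Births: 12060 * 0.164 = 1978, 12625 * 0.094 = 1187 — total 3165
Band 2: 3249 * 0.976 = 3171
Band 3: 12060 * 0.957 = 11541
Band 4: 12625 * 0.951 = 12006
Net migration: Band 1 + 370 → 3535; Band 2 + 250 → 3421; Band 3 − 390 → 11151; Band 4 − 380 → 11626
Population now: 0–19=3535, 20–39=3421, 40–59=11151, 60–79=11626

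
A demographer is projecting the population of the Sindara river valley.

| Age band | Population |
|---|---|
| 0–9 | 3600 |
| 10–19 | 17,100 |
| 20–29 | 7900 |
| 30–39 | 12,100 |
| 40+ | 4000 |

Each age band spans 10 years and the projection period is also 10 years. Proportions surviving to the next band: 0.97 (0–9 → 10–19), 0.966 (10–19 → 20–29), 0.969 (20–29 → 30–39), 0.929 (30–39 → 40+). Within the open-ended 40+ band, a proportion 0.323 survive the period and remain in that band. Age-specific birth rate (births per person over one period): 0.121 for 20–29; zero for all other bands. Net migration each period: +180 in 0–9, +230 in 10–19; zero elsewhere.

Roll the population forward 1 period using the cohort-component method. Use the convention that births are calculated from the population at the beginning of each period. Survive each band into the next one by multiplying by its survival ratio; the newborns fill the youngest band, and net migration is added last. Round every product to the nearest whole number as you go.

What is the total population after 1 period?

41565

Call the groups 1 to 5, youngest first.
Period 1:
Births: 7900 * 0.121 = 956
Group 2: 3600 * 0.97 = 3492
Group 3: 17100 * 0.966 = 16519
Group 4: 7900 * 0.969 = 7655
Group 5: 12100 * 0.929 + 4000 * 0.323 = 11241 + 1292 = 12533
Net migration: Group 1 + 180 → 1136; Group 2 + 230 → 3722
Giving 1136 / 3722 / 16519 / 7655 / 12533.
Total after period 1: 1136 + 3722 + 16519 + 7655 + 12533 = 41565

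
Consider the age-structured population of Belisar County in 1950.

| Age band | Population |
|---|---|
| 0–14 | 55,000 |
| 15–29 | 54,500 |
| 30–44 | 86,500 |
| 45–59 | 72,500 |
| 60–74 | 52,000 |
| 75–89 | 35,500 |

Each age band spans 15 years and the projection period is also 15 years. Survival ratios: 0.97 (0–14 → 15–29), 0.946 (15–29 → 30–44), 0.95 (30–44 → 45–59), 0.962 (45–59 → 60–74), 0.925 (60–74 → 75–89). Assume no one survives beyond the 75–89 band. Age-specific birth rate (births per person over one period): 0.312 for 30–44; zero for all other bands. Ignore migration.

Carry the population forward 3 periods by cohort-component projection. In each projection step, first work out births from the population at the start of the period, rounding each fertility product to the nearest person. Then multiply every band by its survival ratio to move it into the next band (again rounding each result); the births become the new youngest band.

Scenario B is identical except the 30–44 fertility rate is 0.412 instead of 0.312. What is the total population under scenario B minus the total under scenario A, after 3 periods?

17986

— Period 1 —
Births: 86500 × 0.312 = 26988
15–29: 55000 × 0.97 = 53350
30–44: 54500 × 0.946 = 51557
45–59: 86500 × 0.95 = 82175
60–74: 72500 × 0.962 = 69745
75–89: 52000 × 0.925 = 48100
End of period: [26988, 53350, 51557, 82175, 69745, 48100]
— Period 2 —
Births: 51557 × 0.312 = 16086
15–29: 26988 × 0.97 = 26178
30–44: 53350 × 0.946 = 50469
45–59: 51557 × 0.95 = 48979
60–74: 82175 × 0.962 = 79052
75–89: 69745 × 0.925 = 64514
End of period: [16086, 26178, 50469, 48979, 79052, 64514]
— Period 3 —
Births: 50469 × 0.312 = 15746
15–29: 16086 × 0.97 = 15603
30–44: 26178 × 0.946 = 24764
45–59: 50469 × 0.95 = 47946
60–74: 48979 × 0.962 = 47118
75–89: 79052 × 0.925 = 73123
End of period: [15746, 15603, 24764, 47946, 47118, 73123]
Scenario A total after 3 periods: 224300
Scenario B projection —
— Period 1 —
Births: 86500 × 0.412 = 35638
15–29: 55000 × 0.97 = 53350
30–44: 54500 × 0.946 = 51557
45–59: 86500 × 0.95 = 82175
60–74: 72500 × 0.962 = 69745
75–89: 52000 × 0.925 = 48100
End of period: [35638, 53350, 51557, 82175, 69745, 48100]
— Period 2 —
Births: 51557 × 0.412 = 21241
15–29: 35638 × 0.97 = 34569
30–44: 53350 × 0.946 = 50469
45–59: 51557 × 0.95 = 48979
60–74: 82175 × 0.962 = 79052
75–89: 69745 × 0.925 = 64514
End of period: [21241, 34569, 50469, 48979, 79052, 64514]
— Period 3 —
Births: 50469 × 0.412 = 20793
15–29: 21241 × 0.97 = 20604
30–44: 34569 × 0.946 = 32702
45–59: 50469 × 0.95 = 47946
60–74: 48979 × 0.962 = 47118
75–89: 79052 × 0.925 = 73123
End of period: [20793, 20604, 32702, 47946, 47118, 73123]
Scenario B total after 3 periods: 242286
Difference B − A = 242286 − 224300 = 17986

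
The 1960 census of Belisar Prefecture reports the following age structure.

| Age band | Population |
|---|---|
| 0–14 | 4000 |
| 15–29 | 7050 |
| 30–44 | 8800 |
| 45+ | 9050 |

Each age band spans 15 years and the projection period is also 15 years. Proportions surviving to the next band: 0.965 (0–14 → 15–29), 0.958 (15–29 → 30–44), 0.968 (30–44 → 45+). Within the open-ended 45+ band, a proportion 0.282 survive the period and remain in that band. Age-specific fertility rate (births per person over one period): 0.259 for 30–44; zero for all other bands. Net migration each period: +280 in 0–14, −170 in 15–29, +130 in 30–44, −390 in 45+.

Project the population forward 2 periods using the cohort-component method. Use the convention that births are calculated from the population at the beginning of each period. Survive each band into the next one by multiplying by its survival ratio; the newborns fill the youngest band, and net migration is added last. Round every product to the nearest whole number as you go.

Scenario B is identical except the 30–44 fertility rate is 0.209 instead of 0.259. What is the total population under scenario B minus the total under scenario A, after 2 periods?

After projecting period 1:
Births: 8800 × 0.259 = 2279
15–29: 4000 × 0.965 = 3860
30–44: 7050 × 0.958 = 6754
45+: 8800 × 0.968 + 9050 × 0.282 = 8518 + 2552 = 11070
Net migration: 0–14 + 280 → 2559; 15–29 − 170 → 3690; 30–44 + 130 → 6884; 45+ − 390 → 10680
→ [2559, 3690, 6884, 10680]
After projecting period 2:
Births: 6884 × 0.259 = 1783
15–29: 2559 × 0.965 = 2469
30–44: 3690 × 0.958 = 3535
45+: 6884 × 0.968 + 10680 × 0.282 = 6664 + 3012 = 9676
Net migration: 0–14 + 280 → 2063; 15–29 − 170 → 2299; 30–44 + 130 → 3665; 45+ − 390 → 9286
→ [2063, 2299, 3665, 9286]
Scenario A total after 2 periods: 17313
Scenario B projection —
After projecting period 1:
Births: 8800 × 0.209 = 1839
15–29: 4000 × 0.965 = 3860
30–44: 7050 × 0.958 = 6754
45+: 8800 × 0.968 + 9050 × 0.282 = 8518 + 2552 = 11070
Net migration: 0–14 + 280 → 2119; 15–29 − 170 → 3690; 30–44 + 130 → 6884; 45+ − 390 → 10680
→ [2119, 3690, 6884, 10680]
After projecting period 2:
Births: 6884 × 0.209 = 1439
15–29: 2119 × 0.965 = 2045
30–44: 3690 × 0.958 = 3535
45+: 6884 × 0.968 + 10680 × 0.282 = 6664 + 3012 = 9676
Net migration: 0–14 + 280 → 1719; 15–29 − 170 → 1875; 30–44 + 130 → 3665; 45+ − 390 → 9286
→ [1719, 1875, 3665, 9286]
Scenario B total after 2 periods: 16545
Difference B − A = 16545 − 17313 = -768

-768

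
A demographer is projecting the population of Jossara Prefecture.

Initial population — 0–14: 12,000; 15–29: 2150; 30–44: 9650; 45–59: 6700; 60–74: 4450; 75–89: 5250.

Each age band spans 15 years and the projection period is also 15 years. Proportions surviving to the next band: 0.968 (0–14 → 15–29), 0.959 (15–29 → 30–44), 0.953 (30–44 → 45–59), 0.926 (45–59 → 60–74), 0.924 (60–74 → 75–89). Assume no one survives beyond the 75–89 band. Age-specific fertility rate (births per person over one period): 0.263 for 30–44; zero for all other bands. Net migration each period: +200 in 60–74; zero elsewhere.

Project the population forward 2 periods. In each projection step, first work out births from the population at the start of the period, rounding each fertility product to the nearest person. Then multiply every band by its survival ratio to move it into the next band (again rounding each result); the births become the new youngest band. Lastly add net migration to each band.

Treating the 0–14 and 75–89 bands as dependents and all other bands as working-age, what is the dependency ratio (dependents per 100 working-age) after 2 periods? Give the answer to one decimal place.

26.6

Period 1:
Births: 9650 × 0.263 = 2538
15–29: 12000 × 0.968 = 11616
30–44: 2150 × 0.959 = 2062
45–59: 9650 × 0.953 = 9196
60–74: 6700 × 0.926 = 6204
75–89: 4450 × 0.924 = 4112
Net migration: 60–74 + 200 → 6404
End of period: [2538, 11616, 2062, 9196, 6404, 4112]
Period 2:
Births: 2062 × 0.263 = 542
15–29: 2538 × 0.968 = 2457
30–44: 11616 × 0.959 = 11140
45–59: 2062 × 0.953 = 1965
60–74: 9196 × 0.926 = 8515
75–89: 6404 × 0.924 = 5917
Net migration: 60–74 + 200 → 8715
End of period: [542, 2457, 11140, 1965, 8715, 5917]
Dependents (band 0–14 + band 75–89) = 542 + 5917 = 6459; working-age = 24277; ratio = 6459/24277 × 100 = 26.6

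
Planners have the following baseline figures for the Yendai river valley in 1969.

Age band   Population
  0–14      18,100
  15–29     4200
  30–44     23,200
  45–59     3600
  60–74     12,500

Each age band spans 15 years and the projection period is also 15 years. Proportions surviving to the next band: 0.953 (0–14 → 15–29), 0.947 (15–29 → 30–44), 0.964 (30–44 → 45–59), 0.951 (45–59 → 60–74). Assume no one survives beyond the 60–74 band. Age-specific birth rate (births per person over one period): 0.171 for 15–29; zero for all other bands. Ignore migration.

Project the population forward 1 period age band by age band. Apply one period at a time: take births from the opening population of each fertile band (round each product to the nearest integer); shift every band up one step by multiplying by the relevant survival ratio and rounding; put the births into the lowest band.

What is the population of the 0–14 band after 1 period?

718

Period 1.
Births: 4200 × 0.171 = 718
15–29: 18100 × 0.953 = 17249
30–44: 4200 × 0.947 = 3977
45–59: 23200 × 0.964 = 22365
60–74: 3600 × 0.951 = 3424
Giving 718 / 17249 / 3977 / 22365 / 3424.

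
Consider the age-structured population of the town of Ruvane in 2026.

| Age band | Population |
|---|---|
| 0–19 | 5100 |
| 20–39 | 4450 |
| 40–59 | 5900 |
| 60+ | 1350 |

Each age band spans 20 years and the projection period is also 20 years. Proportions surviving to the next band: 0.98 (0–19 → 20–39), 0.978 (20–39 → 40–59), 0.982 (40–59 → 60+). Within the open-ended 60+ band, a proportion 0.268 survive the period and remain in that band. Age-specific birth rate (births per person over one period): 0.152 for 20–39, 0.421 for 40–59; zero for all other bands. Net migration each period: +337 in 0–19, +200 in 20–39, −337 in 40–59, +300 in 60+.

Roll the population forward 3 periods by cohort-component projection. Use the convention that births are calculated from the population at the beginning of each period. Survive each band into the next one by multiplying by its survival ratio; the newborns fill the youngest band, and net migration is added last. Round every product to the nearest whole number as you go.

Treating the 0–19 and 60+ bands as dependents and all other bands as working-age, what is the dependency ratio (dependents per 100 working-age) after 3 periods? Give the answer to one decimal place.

Call the groups 1 to 4, youngest first.
After projecting period 1:
Births: 4450 × 0.152 = 676 ; 5900 × 0.421 = 2484 ⇒ total 3160
Group 2: 5100 × 0.98 = 4998
Group 3: 4450 × 0.978 = 4352
Group 4: 5900 × 0.982 + 1350 × 0.268 = 5794 + 362 = 6156
Net migration: Group 1 + 337 → 3497; Group 2 + 200 → 5198; Group 3 − 337 → 4015; Group 4 + 300 → 6456
→ [3497, 5198, 4015, 6456]
After projecting period 2:
Births: 5198 × 0.152 = 790 ; 4015 × 0.421 = 1690 ⇒ total 2480
Group 2: 3497 × 0.98 = 3427
Group 3: 5198 × 0.978 = 5084
Group 4: 4015 × 0.982 + 6456 × 0.268 = 3943 + 1730 = 5673
Net migration: Group 1 + 337 → 2817; Group 2 + 200 → 3627; Group 3 − 337 → 4747; Group 4 + 300 → 5973
→ [2817, 3627, 4747, 5973]
After projecting period 3:
Births: 3627 × 0.152 = 551 ; 4747 × 0.421 = 1998 ⇒ total 2549
Group 2: 2817 × 0.98 = 2761
Group 3: 3627 × 0.978 = 3547
Group 4: 4747 × 0.982 + 5973 × 0.268 = 4662 + 1601 = 6263
Net migration: Group 1 + 337 → 2886; Group 2 + 200 → 2961; Group 3 − 337 → 3210; Group 4 + 300 → 6563
→ [2886, 2961, 3210, 6563]
Dependents (band 0–19 + band 60+) = 2886 + 6563 = 9449; working-age = 6171; ratio = 9449/6171 × 100 = 153.1

153.1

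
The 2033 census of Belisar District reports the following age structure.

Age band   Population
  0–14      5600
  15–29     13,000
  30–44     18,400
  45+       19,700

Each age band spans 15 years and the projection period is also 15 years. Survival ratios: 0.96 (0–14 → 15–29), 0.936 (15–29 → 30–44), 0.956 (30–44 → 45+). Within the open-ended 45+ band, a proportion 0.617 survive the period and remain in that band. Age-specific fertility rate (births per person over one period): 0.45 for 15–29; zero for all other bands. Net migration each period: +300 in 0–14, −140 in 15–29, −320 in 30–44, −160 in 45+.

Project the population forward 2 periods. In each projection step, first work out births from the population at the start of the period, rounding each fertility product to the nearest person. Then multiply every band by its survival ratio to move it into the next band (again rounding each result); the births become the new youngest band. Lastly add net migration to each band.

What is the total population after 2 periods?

Numbering the bands 1..4 from youngest to oldest:
Period 1:
Births: 13000 × 0.45 = 5850
Band 2: 5600 × 0.96 = 5376
Band 3: 13000 × 0.936 = 12168
Band 4: 18400 × 0.956 + 19700 × 0.617 = 17590 + 12155 = 29745
Net migration: Band 1 + 300 → 6150; Band 2 − 140 → 5236; Band 3 − 320 → 11848; Band 4 − 160 → 29585
Population now: 0–14=6150, 15–29=5236, 30–44=11848, 45+=29585
Period 2:
Births: 5236 × 0.45 = 2356
Band 2: 6150 × 0.96 = 5904
Band 3: 5236 × 0.936 = 4901
Band 4: 11848 × 0.956 + 29585 × 0.617 = 11327 + 18254 = 29581
Net migration: Band 1 + 300 → 2656; Band 2 − 140 → 5764; Band 3 − 320 → 4581; Band 4 − 160 → 29421
Population now: 0–14=2656, 15–29=5764, 30–44=4581, 45+=29421
Total after period 2: 2656 + 5764 + 4581 + 29421 = 42422

42422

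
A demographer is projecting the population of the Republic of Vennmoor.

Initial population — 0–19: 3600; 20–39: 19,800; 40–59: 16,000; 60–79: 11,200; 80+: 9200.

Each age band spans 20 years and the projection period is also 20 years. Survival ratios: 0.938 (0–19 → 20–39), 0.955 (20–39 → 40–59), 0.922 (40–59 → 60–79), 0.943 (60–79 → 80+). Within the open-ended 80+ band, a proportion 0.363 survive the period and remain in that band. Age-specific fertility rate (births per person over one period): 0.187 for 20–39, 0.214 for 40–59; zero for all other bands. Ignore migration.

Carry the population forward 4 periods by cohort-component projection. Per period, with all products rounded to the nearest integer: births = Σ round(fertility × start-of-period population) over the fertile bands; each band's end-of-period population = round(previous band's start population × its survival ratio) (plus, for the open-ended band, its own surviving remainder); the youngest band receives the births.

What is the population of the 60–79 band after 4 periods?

[period 1]
Births: 19800 × 0.187 = 3703, 16000 × 0.214 = 3424 → 7127
20–39: 3600 × 0.938 = 3377
40–59: 19800 × 0.955 = 18909
60–79: 16000 × 0.922 = 14752
80+: 11200 × 0.943 + 9200 × 0.363 = 10562 + 3340 = 13902
End of period: [7127, 3377, 18909, 14752, 13902]
[period 2]
Births: 3377 × 0.187 = 631, 18909 × 0.214 = 4047 → 4678
20–39: 7127 × 0.938 = 6685
40–59: 3377 × 0.955 = 3225
60–79: 18909 × 0.922 = 17434
80+: 14752 × 0.943 + 13902 × 0.363 = 13911 + 5046 = 18957
End of period: [4678, 6685, 3225, 17434, 18957]
[period 3]
Births: 6685 × 0.187 = 1250, 3225 × 0.214 = 690 → 1940
20–39: 4678 × 0.938 = 4388
40–59: 6685 × 0.955 = 6384
60–79: 3225 × 0.922 = 2973
80+: 17434 × 0.943 + 18957 × 0.363 = 16440 + 6881 = 23321
End of period: [1940, 4388, 6384, 2973, 23321]
[period 4]
Births: 4388 × 0.187 = 821, 6384 × 0.214 = 1366 → 2187
20–39: 1940 × 0.938 = 1820
40–59: 4388 × 0.955 = 4191
60–79: 6384 × 0.922 = 5886
80+: 2973 × 0.943 + 23321 × 0.363 = 2804 + 8466 = 11270
End of period: [2187, 1820, 4191, 5886, 11270]

5886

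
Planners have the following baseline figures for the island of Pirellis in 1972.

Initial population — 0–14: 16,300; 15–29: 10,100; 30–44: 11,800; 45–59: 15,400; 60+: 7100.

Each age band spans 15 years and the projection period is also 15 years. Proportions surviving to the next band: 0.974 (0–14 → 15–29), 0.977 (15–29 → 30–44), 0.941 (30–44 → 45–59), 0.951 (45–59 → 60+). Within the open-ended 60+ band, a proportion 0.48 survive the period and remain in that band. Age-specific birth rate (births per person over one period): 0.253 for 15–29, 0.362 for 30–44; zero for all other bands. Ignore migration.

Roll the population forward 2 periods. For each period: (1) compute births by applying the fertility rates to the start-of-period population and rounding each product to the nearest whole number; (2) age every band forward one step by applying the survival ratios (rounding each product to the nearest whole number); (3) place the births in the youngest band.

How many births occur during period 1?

6827

Call the bands 1 to 5, youngest first.
Period 1:
Births: 10100 * 0.253 = 2555 ; 11800 * 0.362 = 4272 ⇒ total 6827
Band 2: 16300 * 0.974 = 15876
Band 3: 10100 * 0.977 = 9868
Band 4: 11800 * 0.941 = 11104
Band 5: 15400 * 0.951 + 7100 * 0.48 = 14645 + 3408 = 18053
Giving 6827 / 15876 / 9868 / 11104 / 18053.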